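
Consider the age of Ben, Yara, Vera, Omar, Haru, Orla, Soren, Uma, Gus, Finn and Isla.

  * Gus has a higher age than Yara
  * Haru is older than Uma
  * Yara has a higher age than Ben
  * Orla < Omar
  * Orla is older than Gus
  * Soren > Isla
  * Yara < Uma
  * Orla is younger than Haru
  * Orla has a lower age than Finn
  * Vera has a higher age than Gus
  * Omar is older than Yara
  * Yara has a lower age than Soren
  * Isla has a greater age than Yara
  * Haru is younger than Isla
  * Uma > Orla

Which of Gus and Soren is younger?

Gus

Gus < Orla < Uma < Haru < Isla < Soren, by transitivity through Orla, Uma, Haru, Isla.
So Gus < Soren; Gus is the younger of the two.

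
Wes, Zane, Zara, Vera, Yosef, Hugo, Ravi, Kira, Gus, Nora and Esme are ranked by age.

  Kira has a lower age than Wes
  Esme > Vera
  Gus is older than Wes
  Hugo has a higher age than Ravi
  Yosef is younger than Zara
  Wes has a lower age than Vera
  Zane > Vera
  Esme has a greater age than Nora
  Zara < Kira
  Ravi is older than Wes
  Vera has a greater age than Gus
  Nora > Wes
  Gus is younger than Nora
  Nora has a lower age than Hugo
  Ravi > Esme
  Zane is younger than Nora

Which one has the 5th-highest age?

Piecing the relations together gives one ordering: Yosef < Zara < Kira < Wes < Gus < Vera < Zane < Nora < Esme < Ravi < Hugo.
Counting 5 from the largest end gives Zane.

Zane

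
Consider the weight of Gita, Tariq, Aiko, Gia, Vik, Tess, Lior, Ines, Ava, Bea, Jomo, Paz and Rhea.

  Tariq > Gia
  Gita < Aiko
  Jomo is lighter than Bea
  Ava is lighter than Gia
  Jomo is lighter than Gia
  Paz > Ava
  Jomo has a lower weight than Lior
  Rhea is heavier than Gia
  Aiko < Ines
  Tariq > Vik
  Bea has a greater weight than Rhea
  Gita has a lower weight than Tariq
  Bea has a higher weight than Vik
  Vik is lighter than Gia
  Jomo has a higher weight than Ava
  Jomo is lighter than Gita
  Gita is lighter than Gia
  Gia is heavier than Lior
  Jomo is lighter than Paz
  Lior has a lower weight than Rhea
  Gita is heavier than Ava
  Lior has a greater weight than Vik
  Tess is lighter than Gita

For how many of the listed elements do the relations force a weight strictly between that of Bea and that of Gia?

Chaining upward from Gia reaches: Tariq, Rhea.
Chaining downward from Bea reaches: Vik, Ava, Tess, Jomo, Gita, Lior, Rhea.
Strictly between Gia and Bea are those in both lists: Rhea — 1 element.

1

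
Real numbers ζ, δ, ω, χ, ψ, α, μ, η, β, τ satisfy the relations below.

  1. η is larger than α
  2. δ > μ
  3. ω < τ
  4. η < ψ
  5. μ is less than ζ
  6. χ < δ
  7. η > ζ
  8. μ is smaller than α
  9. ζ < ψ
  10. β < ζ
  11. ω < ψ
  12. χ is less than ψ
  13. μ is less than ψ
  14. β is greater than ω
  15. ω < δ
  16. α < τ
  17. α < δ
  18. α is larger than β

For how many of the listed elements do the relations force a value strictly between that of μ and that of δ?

1

The relations place μ below δ. An element lies strictly between them when it is forced above μ and also forced below δ.
Above μ: {α, τ, ζ, η, ψ}. Below δ: {ω, β, α, χ}.
Intersection: {α} — 1.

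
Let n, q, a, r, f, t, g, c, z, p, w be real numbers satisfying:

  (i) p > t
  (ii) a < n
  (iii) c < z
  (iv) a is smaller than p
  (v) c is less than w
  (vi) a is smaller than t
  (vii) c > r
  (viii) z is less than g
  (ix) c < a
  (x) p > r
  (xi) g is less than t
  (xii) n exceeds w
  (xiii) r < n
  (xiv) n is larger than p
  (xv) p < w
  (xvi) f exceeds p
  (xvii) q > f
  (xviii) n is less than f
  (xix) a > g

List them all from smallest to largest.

r < c < z < g < a < t < p < w < n < f < q

Each adjacent pair is fixed by a given relation: r < c; c < z; z < g; g < a; a < t; t < p; p < w; w < n; n < f; f < q. Chaining them end to end gives the full order.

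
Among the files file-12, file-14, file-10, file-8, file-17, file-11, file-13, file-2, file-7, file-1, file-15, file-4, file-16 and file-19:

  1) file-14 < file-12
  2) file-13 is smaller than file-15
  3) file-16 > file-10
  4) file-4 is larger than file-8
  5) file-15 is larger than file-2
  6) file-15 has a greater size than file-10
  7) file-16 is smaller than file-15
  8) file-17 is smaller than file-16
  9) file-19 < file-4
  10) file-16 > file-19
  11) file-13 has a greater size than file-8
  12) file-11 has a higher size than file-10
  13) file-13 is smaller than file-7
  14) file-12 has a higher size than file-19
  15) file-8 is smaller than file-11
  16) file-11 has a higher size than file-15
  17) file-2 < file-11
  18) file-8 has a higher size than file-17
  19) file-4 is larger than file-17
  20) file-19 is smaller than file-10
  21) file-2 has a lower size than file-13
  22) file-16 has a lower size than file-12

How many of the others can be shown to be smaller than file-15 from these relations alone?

The elements the relations force below file-15 are file-19, file-17, file-8, file-10, file-16, file-2, file-13 — no chain reaches any other.
That is 7.

7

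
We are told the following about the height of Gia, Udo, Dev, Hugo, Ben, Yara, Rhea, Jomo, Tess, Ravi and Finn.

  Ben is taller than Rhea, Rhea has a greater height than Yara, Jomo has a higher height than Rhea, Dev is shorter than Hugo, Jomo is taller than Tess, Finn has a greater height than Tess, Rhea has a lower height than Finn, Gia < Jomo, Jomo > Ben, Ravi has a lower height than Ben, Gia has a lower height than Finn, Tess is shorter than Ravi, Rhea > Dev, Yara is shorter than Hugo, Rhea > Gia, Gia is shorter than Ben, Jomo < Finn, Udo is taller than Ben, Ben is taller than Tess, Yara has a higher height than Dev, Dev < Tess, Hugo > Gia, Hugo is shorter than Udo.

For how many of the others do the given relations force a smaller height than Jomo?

7

The elements the relations force below Jomo are Dev, Gia, Yara, Tess, Ravi, Rhea, Ben — no chain reaches any other.
That is 7.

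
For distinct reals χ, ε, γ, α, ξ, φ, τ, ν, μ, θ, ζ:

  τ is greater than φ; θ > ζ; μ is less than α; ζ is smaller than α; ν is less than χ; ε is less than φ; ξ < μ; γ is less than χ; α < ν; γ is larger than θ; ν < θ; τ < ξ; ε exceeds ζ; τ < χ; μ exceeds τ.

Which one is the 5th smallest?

The consecutive relations fix a unique order: ζ < ε < φ < τ < ξ < μ < α < ν < θ < γ < χ.
Counting 5 from the smallest end gives ξ.

ξ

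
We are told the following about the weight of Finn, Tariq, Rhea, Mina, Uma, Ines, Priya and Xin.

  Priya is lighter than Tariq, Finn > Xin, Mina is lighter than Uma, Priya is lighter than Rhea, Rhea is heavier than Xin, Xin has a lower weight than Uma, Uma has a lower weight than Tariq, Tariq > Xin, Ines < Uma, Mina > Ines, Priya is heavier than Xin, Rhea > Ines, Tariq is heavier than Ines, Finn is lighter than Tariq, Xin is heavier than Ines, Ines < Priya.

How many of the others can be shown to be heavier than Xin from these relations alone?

5

From Xin the given relations immediately reach Priya, Finn, Uma, Tariq, Rhea.
Nothing else is reachable above Xin; 5 in all.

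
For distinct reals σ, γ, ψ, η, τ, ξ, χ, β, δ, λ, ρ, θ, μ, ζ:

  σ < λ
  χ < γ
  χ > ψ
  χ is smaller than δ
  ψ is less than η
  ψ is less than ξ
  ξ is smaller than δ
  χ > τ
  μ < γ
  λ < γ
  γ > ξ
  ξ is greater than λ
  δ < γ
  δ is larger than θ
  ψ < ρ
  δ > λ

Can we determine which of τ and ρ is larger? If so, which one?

Following every chain through τ: above τ we get χ, δ, γ.
ρ is not reached, and no chain runs the other way from ρ to τ.
So the given relations leave the order of τ and ρ undetermined.

undetermined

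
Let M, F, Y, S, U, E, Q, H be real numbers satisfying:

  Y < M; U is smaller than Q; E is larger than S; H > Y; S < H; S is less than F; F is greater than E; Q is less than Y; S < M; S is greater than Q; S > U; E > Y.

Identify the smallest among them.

U

Chaining upward from U: directly above it, Q, S; then Y, M, H, E, F.
That covers every other element, and nothing is given below U, so U is the smallest.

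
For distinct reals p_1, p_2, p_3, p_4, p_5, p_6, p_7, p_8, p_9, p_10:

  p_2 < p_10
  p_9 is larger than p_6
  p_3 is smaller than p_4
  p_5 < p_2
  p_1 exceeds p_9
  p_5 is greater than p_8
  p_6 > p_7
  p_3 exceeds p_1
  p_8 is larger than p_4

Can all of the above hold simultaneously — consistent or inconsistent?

consistent

The single ordering p_7 < p_6 < p_9 < p_1 < p_3 < p_4 < p_8 < p_5 < p_2 < p_10 satisfies every listed relation, so no contradiction arises.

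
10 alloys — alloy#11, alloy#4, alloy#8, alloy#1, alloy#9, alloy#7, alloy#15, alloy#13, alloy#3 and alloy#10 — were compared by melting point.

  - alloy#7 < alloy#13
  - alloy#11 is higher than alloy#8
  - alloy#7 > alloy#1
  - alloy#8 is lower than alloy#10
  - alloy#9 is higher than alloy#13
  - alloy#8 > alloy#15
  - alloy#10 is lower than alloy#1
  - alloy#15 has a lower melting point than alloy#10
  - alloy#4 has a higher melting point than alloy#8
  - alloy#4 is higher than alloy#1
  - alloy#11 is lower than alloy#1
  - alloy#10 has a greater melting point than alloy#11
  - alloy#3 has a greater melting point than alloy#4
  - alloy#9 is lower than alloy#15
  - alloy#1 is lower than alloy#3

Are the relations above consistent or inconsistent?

We have alloy#1 < alloy#7 stated directly, yet also alloy#7 < alloy#13 < alloy#9 < alloy#15 < alloy#8 < alloy#11 < alloy#10 < alloy#1 by chaining the others — so alloy#7 < alloy#1. Contradiction.

inconsistent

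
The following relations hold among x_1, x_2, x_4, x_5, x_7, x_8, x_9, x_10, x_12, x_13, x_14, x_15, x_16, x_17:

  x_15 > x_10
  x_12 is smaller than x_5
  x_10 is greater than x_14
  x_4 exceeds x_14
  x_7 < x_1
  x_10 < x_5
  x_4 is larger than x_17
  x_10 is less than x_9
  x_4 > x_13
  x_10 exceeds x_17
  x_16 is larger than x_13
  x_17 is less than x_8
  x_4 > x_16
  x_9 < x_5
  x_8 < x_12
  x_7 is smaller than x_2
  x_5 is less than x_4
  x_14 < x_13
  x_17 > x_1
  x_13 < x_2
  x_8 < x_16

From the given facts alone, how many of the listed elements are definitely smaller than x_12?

4

The elements the relations force below x_12 are x_7, x_1, x_17, x_8 — no chain reaches any other.
That is 4.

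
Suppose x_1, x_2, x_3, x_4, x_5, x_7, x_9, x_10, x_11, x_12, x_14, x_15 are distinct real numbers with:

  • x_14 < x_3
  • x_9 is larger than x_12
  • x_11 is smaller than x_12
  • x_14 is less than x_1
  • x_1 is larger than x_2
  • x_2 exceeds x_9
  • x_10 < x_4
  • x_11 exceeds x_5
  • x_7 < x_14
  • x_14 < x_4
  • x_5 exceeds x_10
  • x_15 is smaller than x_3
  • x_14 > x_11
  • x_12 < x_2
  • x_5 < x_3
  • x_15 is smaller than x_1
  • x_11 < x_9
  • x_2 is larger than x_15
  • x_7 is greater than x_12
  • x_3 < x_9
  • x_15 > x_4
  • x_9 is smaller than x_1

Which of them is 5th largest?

x_15

Chaining the given pairs: x_10 < x_5 < x_11 < x_12 < x_7 < x_14 < x_4 < x_15 < x_3 < x_9 < x_2 < x_1.
Counting 5 from the largest end gives x_15.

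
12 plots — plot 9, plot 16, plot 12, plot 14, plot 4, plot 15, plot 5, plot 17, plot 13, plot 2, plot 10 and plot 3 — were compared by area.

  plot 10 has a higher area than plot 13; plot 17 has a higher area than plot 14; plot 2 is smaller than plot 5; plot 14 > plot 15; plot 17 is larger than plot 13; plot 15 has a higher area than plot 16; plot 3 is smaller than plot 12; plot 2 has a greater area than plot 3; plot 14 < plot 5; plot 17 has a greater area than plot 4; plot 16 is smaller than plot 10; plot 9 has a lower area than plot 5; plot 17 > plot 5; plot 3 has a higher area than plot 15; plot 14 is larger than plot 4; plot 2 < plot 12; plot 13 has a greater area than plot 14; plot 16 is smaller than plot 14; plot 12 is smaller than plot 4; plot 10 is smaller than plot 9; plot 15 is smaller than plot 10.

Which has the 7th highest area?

plot 4

Piecing the relations together gives one ordering: plot 16 < plot 15 < plot 3 < plot 2 < plot 12 < plot 4 < plot 14 < plot 13 < plot 10 < plot 9 < plot 5 < plot 17.
Counting 7 from the largest end gives plot 4.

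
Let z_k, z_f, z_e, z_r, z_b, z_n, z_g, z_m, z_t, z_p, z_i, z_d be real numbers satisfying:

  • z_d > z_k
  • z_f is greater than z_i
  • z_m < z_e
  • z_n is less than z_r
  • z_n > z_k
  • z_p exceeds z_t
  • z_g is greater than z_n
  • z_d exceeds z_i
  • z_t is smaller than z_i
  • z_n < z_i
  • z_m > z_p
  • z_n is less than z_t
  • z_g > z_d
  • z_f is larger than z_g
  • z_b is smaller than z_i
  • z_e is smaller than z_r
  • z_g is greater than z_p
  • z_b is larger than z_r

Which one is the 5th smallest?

The consecutive relations fix a unique order: z_k < z_n < z_t < z_p < z_m < z_e < z_r < z_b < z_i < z_d < z_g < z_f.
The 5th smallest is z_m.

z_m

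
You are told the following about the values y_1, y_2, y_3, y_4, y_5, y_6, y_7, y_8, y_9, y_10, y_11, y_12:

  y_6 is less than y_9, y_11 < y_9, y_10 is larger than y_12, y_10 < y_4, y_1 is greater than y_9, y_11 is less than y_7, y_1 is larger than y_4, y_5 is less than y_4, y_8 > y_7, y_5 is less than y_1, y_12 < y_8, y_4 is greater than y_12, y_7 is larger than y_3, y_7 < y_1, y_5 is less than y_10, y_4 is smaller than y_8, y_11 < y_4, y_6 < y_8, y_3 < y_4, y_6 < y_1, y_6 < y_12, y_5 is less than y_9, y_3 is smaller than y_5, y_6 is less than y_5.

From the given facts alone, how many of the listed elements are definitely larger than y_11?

The elements the relations force above y_11 are y_9, y_7, y_4, y_8, y_1 — no chain reaches any other.
That is 5.

5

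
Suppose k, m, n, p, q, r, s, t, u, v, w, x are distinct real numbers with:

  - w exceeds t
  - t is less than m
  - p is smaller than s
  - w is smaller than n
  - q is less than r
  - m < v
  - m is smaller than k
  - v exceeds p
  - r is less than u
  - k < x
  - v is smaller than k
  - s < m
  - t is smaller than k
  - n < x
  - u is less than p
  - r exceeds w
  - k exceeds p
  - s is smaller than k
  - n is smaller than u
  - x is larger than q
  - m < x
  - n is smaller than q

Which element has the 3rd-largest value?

v

Chaining the given pairs: t < w < n < q < r < u < p < s < m < v < k < x.
The 3rd largest is v.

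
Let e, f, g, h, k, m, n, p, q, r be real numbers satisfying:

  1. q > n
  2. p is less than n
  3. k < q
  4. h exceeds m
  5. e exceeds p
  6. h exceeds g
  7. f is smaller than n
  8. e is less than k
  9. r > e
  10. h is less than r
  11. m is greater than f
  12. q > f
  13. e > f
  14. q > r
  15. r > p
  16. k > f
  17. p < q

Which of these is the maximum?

f is not greatest since f < m; g is not greatest since g < h; p is not greatest since p < r; e is not greatest since e < k; m is not greatest since m < h; n is not greatest since n < q; h is not greatest since h < r; r is not greatest since r < q; k is not greatest since k < q.
Only q has nothing above it, so q is the maximum.

q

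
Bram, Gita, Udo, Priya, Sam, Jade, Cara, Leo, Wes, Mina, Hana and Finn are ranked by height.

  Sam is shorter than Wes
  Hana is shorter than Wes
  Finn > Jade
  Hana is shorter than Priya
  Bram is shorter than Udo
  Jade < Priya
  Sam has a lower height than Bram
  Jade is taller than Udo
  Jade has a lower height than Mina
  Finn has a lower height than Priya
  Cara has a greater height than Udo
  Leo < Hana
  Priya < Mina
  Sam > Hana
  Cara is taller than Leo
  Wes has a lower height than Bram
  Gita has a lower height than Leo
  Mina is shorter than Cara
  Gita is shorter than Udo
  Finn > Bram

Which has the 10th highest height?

Piecing the relations together gives one ordering: Gita < Leo < Hana < Sam < Wes < Bram < Udo < Jade < Finn < Priya < Mina < Cara.
Counting 10 from the largest end gives Hana.

Hana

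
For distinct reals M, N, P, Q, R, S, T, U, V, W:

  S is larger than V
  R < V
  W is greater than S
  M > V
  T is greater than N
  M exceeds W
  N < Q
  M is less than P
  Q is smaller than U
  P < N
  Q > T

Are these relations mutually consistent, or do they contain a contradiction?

Every relation is compatible with R < V < S < W < M < P < N < T < Q < U; the set is consistent.

consistent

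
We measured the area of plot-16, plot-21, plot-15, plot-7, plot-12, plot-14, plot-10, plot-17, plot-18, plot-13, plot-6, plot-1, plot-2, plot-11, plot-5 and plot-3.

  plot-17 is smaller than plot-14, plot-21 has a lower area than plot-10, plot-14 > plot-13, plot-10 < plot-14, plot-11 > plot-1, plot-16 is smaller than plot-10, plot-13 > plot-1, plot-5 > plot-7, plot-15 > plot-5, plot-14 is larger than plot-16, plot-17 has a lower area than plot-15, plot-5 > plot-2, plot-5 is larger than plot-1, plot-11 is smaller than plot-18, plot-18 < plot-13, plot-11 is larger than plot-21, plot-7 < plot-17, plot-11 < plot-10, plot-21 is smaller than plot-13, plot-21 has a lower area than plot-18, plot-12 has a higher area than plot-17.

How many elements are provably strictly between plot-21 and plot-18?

Chaining upward from plot-21 reaches: plot-11, plot-13, plot-10, plot-14.
Chaining downward from plot-18 reaches: plot-1, plot-11.
Strictly between plot-21 and plot-18 are those in both lists: plot-11 — 1 element.

1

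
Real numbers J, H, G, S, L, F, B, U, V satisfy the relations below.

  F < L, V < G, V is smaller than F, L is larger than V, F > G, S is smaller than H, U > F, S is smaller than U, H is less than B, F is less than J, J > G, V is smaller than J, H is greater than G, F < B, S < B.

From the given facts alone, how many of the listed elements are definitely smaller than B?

The elements the relations force below B are S, V, G, F, H — no chain reaches any other.
That is 5.

5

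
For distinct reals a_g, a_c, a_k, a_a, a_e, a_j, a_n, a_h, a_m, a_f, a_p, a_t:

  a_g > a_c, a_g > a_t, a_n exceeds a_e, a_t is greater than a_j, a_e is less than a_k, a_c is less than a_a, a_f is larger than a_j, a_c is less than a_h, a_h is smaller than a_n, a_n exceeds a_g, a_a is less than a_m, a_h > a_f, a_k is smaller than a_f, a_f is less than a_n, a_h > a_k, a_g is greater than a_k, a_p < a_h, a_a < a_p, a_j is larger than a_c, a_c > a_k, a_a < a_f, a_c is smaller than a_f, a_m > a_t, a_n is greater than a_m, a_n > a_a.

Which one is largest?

a_e is not greatest since a_e < a_n; a_k is not greatest since a_k < a_g; a_c is not greatest since a_c < a_a; a_j is not greatest since a_j < a_t; a_t is not greatest since a_t < a_m; a_a is not greatest since a_a < a_f; a_g is not greatest since a_g < a_n; a_f is not greatest since a_f < a_h; a_p is not greatest since a_p < a_h; a_m is not greatest since a_m < a_n; a_h is not greatest since a_h < a_n.
Only a_n has nothing above it, so a_n is the largest.

a_n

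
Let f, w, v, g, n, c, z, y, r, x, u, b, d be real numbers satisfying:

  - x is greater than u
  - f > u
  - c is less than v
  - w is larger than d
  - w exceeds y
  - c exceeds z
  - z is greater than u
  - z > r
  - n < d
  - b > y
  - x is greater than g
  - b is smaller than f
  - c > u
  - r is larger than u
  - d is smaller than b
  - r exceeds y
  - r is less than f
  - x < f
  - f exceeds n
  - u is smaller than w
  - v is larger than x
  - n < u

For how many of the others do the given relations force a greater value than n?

10

The elements the relations force above n are u, d, w, r, z, b, c, x, f, v — no chain reaches any other.
That is 10.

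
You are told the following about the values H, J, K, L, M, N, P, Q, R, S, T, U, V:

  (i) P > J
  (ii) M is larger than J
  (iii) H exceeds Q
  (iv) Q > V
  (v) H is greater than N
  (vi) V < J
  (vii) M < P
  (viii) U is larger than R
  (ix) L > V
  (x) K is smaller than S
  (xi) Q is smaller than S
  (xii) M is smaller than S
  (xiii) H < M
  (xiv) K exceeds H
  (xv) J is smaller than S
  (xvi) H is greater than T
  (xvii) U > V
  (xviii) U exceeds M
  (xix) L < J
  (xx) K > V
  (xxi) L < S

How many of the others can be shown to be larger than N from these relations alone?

The elements the relations force above N are H, M, K, U, P, S — no chain reaches any other.
That is 6.

6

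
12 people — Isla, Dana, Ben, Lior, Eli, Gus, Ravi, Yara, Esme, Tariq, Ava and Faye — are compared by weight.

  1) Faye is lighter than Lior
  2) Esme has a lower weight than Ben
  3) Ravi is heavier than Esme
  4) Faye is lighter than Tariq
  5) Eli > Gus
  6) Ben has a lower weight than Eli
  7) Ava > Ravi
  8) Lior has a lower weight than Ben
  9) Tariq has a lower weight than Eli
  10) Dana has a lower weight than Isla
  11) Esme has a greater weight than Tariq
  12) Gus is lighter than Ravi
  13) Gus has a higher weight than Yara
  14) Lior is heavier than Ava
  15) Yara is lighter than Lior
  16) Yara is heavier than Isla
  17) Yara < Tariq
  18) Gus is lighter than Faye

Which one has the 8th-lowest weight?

The consecutive relations fix a unique order: Dana < Isla < Yara < Gus < Faye < Tariq < Esme < Ravi < Ava < Lior < Ben < Eli.
The 8th smallest is Ravi.

Ravi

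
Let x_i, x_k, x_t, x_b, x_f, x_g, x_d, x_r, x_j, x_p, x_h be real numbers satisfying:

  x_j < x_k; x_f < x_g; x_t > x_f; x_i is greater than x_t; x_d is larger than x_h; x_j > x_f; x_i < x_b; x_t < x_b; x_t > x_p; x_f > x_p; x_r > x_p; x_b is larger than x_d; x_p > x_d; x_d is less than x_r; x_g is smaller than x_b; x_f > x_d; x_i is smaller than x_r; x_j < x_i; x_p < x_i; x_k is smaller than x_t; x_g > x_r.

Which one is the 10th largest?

x_d

Chaining the given pairs: x_h < x_d < x_p < x_f < x_j < x_k < x_t < x_i < x_r < x_g < x_b.
The 10th largest is x_d.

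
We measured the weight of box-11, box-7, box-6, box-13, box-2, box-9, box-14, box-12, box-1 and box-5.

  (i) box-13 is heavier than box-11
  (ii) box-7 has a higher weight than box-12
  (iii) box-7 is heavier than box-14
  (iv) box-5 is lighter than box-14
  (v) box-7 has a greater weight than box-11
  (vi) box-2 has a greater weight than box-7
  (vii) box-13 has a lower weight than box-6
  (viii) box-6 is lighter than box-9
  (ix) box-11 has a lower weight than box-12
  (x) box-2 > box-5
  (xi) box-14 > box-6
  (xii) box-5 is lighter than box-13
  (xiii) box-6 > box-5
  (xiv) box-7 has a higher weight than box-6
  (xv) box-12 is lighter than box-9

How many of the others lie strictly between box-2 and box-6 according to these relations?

The relations place box-6 below box-2. An element lies strictly between them when it is forced above box-6 and also forced below box-2.
Above box-6: {box-9, box-14, box-7}. Below box-2: {box-5, box-11, box-13, box-12, box-14, box-7}.
Intersection: {box-14, box-7} — 2.

2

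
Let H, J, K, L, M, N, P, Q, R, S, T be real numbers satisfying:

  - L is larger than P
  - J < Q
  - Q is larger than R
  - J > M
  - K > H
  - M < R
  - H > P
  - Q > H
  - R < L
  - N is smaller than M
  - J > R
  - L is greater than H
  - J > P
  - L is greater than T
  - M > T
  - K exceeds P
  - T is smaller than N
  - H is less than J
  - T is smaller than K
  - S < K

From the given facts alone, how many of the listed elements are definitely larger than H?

Directly above H: L, K, J, Q.
No other element is forced above H by the given relations, so the count is 4.

4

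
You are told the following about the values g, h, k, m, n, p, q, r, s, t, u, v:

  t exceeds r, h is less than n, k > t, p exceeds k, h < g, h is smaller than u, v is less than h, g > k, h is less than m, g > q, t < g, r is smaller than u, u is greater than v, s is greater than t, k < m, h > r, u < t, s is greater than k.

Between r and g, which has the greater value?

g

r < h and h < u give r < u.
Then u < t extends the chain to t.
With t < k: r < h < u < t < k.
Then k < g extends the chain to g.
So r < g; g is the larger of the two.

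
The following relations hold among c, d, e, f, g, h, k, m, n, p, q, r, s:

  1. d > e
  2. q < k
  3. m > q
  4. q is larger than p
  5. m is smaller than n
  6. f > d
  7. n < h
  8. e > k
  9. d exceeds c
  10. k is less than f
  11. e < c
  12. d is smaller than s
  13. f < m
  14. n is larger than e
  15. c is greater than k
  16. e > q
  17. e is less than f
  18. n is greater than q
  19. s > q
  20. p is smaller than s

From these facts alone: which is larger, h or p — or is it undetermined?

The relevant relations are p < q; q < k; k < e; e < c; c < d; d < f; f < m; m < n; n < h.
Chaining these gives p < q < k < e < c < d < f < m < n < h.
So h is larger.

h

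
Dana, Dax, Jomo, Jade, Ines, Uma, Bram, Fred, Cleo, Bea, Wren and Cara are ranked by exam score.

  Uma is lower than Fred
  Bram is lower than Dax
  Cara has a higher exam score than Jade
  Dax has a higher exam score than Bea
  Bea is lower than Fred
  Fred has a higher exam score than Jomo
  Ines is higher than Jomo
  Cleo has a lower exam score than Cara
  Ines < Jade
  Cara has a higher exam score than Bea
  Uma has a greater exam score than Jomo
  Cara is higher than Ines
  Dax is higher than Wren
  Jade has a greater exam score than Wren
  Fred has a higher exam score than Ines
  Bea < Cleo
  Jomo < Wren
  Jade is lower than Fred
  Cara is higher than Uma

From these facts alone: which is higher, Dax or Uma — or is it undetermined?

undetermined

Following every chain through Uma: above Uma we get Cara, Fred; below Uma we get Jomo.
Dax is not reached, and no chain runs the other way from Dax to Uma.
So the given relations leave the order of Uma and Dax undetermined.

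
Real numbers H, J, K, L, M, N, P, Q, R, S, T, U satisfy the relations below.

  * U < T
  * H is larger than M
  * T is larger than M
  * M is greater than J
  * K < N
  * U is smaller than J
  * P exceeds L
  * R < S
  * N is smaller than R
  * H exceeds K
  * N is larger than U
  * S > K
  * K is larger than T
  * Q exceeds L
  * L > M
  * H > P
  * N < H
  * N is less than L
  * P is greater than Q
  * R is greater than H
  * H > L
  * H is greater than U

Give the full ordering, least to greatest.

U < J < M < T < K < N < L < Q < P < H < R < S

Nothing is placed below U, so it is least; from there U < J; J < M; M < T; T < K; K < N; N < L; L < Q; Q < P; P < H; H < R; R < S, each given directly.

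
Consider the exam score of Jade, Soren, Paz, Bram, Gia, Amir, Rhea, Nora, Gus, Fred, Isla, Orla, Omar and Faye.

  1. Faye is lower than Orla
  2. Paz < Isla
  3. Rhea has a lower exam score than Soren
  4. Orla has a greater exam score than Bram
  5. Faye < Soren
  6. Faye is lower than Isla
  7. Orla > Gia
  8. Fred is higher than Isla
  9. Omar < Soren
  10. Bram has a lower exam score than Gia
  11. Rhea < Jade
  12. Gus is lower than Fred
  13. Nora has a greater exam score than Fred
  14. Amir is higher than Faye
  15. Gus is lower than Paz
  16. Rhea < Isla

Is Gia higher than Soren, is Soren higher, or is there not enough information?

undetermined

Following every chain through Gia: above Gia we get Orla; below Gia we get Bram.
Soren is not reached, and no chain runs the other way from Soren to Gia.
So the given relations leave the order of Gia and Soren undetermined.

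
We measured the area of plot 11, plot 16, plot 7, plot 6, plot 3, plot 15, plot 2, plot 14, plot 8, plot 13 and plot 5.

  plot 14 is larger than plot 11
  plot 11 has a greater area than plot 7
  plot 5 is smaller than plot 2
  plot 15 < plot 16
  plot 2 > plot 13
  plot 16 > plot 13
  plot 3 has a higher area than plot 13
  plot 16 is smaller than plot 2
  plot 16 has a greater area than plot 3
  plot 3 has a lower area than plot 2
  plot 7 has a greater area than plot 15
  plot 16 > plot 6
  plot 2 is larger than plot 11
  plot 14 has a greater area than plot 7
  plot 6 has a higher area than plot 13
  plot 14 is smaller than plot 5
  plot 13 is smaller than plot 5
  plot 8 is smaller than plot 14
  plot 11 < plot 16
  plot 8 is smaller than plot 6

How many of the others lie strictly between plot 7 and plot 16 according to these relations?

1

The relations place plot 7 below plot 16. An element lies strictly between them when it is forced above plot 7 and also forced below plot 16.
Above plot 7: {plot 11, plot 14, plot 5, plot 2}. Below plot 16: {plot 15, plot 13, plot 8, plot 11, plot 6, plot 3}.
Intersection: {plot 11} — 1.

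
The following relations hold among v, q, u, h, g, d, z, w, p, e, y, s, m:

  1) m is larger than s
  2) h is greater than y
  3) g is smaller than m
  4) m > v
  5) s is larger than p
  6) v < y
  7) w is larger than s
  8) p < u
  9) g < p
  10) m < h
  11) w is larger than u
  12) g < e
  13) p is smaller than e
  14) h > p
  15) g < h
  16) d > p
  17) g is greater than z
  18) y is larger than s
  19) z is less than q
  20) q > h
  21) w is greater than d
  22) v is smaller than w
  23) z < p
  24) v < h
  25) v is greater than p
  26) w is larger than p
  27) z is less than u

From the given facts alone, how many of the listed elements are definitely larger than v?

From v the given relations immediately reach m, w, y, h.
From those, q — 5 in total.
Nothing else is reachable above v; 5 in all.

5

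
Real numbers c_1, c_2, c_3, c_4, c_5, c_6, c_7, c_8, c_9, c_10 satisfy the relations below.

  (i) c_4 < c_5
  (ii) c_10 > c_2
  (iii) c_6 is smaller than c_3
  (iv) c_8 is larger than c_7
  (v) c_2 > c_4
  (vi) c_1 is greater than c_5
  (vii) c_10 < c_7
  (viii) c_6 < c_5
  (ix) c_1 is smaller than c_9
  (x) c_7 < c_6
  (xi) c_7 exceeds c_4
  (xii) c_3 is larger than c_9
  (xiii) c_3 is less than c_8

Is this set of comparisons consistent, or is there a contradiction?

consistent

The single ordering c_4 < c_2 < c_10 < c_7 < c_6 < c_5 < c_1 < c_9 < c_3 < c_8 satisfies every listed relation, so no contradiction arises.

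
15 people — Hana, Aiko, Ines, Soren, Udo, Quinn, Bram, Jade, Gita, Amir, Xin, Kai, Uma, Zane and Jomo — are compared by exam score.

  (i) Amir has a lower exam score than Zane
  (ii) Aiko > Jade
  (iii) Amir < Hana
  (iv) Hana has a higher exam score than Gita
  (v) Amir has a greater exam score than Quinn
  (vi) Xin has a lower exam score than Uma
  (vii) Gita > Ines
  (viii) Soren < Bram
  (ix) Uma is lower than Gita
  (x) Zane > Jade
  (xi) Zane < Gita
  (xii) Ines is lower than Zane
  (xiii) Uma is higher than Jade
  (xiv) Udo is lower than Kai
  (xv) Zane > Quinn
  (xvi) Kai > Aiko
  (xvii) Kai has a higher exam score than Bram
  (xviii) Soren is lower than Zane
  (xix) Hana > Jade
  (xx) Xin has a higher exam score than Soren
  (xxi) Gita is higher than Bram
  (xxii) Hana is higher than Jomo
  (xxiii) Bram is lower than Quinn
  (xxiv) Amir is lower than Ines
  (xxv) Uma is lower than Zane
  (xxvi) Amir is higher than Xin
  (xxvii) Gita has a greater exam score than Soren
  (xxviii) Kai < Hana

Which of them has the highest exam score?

Hana

Soren is not greatest since Soren < Bram; Bram is not greatest since Bram < Kai; Quinn is not greatest since Quinn < Amir; Jomo is not greatest since Jomo < Hana; Xin is not greatest since Xin < Uma; Jade is not greatest since Jade < Uma; Udo is not greatest since Udo < Kai; Uma is not greatest since Uma < Gita; Aiko is not greatest since Aiko < Kai; Kai is not greatest since Kai < Hana; Amir is not greatest since Amir < Zane; Ines is not greatest since Ines < Gita; Zane is not greatest since Zane < Gita; Gita is not greatest since Gita < Hana.
Only Hana has nothing above it, so Hana is the highest exam score.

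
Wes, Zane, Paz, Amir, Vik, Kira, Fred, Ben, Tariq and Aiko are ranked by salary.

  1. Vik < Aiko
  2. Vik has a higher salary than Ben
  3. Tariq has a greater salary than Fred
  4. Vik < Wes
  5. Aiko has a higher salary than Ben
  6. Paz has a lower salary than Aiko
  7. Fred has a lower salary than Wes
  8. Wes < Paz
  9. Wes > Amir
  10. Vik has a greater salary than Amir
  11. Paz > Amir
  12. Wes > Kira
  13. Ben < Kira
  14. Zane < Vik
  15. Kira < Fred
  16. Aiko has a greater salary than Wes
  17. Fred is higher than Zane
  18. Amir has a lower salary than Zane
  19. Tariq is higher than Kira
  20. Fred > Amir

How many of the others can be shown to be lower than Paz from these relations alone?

7

The elements the relations force below Paz are Ben, Amir, Kira, Zane, Fred, Vik, Wes — no chain reaches any other.
That is 7.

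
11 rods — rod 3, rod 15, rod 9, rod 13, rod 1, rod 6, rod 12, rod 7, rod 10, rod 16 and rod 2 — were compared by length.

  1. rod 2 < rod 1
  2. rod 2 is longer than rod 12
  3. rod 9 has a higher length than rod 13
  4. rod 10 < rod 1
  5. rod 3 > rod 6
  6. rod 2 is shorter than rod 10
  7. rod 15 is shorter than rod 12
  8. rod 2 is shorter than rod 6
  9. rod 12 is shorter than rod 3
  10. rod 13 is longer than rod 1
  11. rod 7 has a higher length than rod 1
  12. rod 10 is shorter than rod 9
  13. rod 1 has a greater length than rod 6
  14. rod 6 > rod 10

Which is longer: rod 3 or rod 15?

rod 3

Following the relations from rod 15: rod 15 < rod 12 < rod 2 < rod 10 < rod 6 < rod 3.
So rod 15 < rod 3; rod 3 is the longer of the two.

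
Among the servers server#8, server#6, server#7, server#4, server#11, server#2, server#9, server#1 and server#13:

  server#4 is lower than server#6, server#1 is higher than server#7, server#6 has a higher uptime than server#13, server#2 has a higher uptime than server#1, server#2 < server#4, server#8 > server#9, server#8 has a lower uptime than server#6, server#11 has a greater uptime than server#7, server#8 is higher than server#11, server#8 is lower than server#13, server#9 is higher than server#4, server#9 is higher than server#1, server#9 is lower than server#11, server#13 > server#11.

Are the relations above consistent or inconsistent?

Every relation is compatible with server#7 < server#1 < server#2 < server#4 < server#9 < server#11 < server#8 < server#13 < server#6; the set is consistent.

consistent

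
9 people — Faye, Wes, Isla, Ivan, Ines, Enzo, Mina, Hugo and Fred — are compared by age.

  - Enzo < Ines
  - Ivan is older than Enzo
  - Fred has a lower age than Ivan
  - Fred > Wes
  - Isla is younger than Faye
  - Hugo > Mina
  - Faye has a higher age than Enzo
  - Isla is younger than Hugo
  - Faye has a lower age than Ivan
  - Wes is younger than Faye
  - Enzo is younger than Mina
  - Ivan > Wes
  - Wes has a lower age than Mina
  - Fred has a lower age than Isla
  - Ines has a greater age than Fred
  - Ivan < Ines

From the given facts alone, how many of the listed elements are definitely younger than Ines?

6

Directly below Ines: Fred, Enzo, Ivan.
One step further: Wes, Faye (5 so far).
One step further: Isla (6 so far).
No other element is forced below Ines by the given relations, so the count is 6.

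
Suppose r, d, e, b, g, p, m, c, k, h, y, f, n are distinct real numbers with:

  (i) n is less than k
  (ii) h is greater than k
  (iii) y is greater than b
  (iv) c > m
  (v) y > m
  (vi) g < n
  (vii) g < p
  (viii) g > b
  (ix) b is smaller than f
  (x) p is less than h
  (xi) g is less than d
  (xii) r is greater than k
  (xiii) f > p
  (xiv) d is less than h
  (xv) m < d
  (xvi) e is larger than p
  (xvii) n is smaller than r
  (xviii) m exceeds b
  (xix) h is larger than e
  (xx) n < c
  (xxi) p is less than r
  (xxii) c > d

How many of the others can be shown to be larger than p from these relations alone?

4

From p the given relations immediately reach e, h, r, f.
Nothing else is reachable above p; 4 in all.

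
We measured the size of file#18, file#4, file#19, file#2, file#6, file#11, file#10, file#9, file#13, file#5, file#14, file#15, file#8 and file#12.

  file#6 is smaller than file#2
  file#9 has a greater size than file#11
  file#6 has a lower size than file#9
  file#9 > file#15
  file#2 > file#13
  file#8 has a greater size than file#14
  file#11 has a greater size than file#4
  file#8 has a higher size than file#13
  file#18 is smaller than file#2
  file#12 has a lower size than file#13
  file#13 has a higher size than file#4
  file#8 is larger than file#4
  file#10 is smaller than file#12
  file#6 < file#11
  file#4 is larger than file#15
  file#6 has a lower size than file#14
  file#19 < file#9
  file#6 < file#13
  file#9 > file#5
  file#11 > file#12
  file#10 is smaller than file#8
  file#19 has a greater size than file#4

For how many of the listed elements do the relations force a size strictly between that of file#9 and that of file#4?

2

The relations place file#4 below file#9. An element lies strictly between them when it is forced above file#4 and also forced below file#9.
Above file#4: {file#19, file#11, file#13, file#2, file#8}. Below file#9: {file#5, file#6, file#15, file#10, file#12, file#19, file#11}.
Intersection: {file#19, file#11} — 2.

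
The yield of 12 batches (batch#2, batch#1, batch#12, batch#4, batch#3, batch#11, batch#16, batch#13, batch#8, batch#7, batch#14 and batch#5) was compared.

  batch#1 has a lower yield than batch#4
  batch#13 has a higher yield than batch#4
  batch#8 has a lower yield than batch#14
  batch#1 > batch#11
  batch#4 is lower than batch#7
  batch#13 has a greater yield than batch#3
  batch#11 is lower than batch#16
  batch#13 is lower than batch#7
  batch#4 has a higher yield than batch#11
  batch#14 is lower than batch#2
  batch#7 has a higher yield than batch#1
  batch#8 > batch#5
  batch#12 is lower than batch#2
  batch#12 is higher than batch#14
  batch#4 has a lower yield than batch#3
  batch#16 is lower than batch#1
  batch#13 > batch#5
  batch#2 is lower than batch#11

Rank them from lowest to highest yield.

batch#5 < batch#8 < batch#14 < batch#12 < batch#2 < batch#11 < batch#16 < batch#1 < batch#4 < batch#3 < batch#13 < batch#7

Each adjacent pair is fixed by a given relation: batch#5 < batch#8; batch#8 < batch#14; batch#14 < batch#12; batch#12 < batch#2; batch#2 < batch#11; batch#11 < batch#16; batch#16 < batch#1; batch#1 < batch#4; batch#4 < batch#3; batch#3 < batch#13; batch#13 < batch#7. Chaining them end to end gives the full order.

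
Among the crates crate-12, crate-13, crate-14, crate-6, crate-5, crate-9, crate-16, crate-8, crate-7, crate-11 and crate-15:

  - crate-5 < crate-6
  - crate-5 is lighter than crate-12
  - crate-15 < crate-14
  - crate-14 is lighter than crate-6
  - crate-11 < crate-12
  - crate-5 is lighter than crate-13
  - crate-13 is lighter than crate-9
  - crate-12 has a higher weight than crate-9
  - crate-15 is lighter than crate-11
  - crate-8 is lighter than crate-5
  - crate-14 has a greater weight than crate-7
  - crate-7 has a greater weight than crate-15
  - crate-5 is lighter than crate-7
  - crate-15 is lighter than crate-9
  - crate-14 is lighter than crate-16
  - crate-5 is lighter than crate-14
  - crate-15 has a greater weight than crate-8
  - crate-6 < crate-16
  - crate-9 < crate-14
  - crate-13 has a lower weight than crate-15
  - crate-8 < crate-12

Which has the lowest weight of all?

Chaining upward from crate-8: directly above it, crate-5, crate-15, crate-12; then crate-13, crate-9, crate-7, crate-11, crate-14, crate-6; then crate-16.
That covers every other element, and nothing is given below crate-8, so crate-8 is the lowest weight.

crate-8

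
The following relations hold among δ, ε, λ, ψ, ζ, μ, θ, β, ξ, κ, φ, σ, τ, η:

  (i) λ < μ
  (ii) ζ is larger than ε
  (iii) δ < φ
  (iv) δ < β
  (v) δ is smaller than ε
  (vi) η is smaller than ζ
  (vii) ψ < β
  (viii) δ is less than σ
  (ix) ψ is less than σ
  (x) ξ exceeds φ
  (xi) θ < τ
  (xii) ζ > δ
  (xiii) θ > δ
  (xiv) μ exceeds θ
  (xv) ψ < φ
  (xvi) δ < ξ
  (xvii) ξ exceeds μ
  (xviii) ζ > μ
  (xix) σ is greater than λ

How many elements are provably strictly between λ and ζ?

Chaining upward from λ reaches: μ, ξ, σ.
Chaining downward from ζ reaches: δ, θ, η, ε, μ.
Strictly between λ and ζ are those in both lists: μ — 1 element.

1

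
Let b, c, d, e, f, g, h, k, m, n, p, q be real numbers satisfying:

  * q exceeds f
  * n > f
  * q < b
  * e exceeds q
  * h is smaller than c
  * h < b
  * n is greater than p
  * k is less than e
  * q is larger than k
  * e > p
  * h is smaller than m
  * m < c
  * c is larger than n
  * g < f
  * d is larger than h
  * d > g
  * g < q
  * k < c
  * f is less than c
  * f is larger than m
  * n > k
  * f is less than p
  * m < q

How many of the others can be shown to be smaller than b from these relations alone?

Directly below b: h, q.
One step further: g, m, f, k (6 so far).
Nothing else is reachable below b; 6 in all.

6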